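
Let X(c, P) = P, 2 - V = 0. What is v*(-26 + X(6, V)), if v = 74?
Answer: -1776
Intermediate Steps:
V = 2 (V = 2 - 1*0 = 2 + 0 = 2)
v*(-26 + X(6, V)) = 74*(-26 + 2) = 74*(-24) = -1776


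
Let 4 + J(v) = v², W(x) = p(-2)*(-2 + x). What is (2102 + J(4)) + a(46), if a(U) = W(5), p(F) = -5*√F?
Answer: 2114 - 15*I*√2 ≈ 2114.0 - 21.213*I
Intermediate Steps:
W(x) = -5*I*√2*(-2 + x) (W(x) = (-5*I*√2)*(-2 + x) = -5*I*√2*(-2 + x))
a(U) = -15*I*√2 (a(U) = 5*I*√2*(2 - 1*5) = 5*I*√2*(2 - 5) = 5*I*√2*(-3) = -15*I*√2)
J(v) = -4 + v²
(2102 + J(4)) + a(46) = (2102 + (-4 + 4²)) - 15*I*√2 = (2102 + (-4 + 16)) - 15*I*√2 = (2102 + 12) - 15*I*√2 = 2114 - 15*I*√2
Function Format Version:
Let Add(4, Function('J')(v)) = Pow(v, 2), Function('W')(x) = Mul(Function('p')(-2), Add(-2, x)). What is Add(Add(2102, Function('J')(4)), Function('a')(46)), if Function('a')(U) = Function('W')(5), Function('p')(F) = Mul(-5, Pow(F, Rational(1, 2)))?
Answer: Add(2114, Mul(-15, I, Pow(2, Rational(1, 2)))) ≈ Add(2114.0, Mul(-21.213, I))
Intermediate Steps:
Function('W')(x) = Mul(-5, I, Pow(2, Rational(1, 2)), Add(-2, x)) (Function('W')(x) = Mul(Mul(-5, Pow(-2, Rational(1, 2))), Add(-2, x)) = Mul(Mul(-5, Mul(I, Pow(2, Rational(1, 2)))), Add(-2, x)) = Mul(Mul(-5, I, Pow(2, Rational(1, 2))), Add(-2, x)) = Mul(-5, I, Pow(2, Rational(1, 2)), Add(-2, x)))
Function('a')(U) = Mul(-15, I, Pow(2, Rational(1, 2))) (Function('a')(U) = Mul(5, I, Pow(2, Rational(1, 2)), Add(2, Mul(-1, 5))) = Mul(5, I, Pow(2, Rational(1, 2)), Add(2, -5)) = Mul(5, I, Pow(2, Rational(1, 2)), -3) = Mul(-15, I, Pow(2, Rational(1, 2))))
Function('J')(v) = Add(-4, Pow(v, 2))
Add(Add(2102, Function('J')(4)), Function('a')(46)) = Add(Add(2102, Add(-4, Pow(4, 2))), Mul(-15, I, Pow(2, Rational(1, 2)))) = Add(Add(2102, Add(-4, 16)), Mul(-15, I, Pow(2, Rational(1, 2)))) = Add(Add(2102, 12), Mul(-15, I, Pow(2, Rational(1, 2)))) = Add(2114, Mul(-15, I, Pow(2, Rational(1, 2))))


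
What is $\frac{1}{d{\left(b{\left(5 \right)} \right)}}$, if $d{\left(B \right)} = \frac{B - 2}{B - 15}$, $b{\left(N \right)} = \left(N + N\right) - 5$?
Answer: $- \frac{10}{3} \approx -3.3333$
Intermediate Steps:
$b{\left(N \right)} = -5 + 2 N$ ($b{\left(N \right)} = 2 N - 5 = -5 + 2 N$)
$d{\left(B \right)} = \frac{-2 + B}{-15 + B}$
$\frac{1}{d{\left(b{\left(5 \right)} \right)}} = \frac{1}{\frac{1}{-15 + \left(-5 + 2 \cdot 5\right)} \left(-2 + \left(-5 + 2 \cdot 5\right)\right)} = \frac{1}{\frac{1}{-15 + \left(-5 + 10\right)} \left(-2 + \left(-5 + 10\right)\right)} = \frac{1}{\frac{1}{-15 + 5} \left(-2 + 5\right)} = \frac{1}{\frac{1}{-10} \cdot 3} = \frac{1}{\left(- \frac{1}{10}\right) 3} = \frac{1}{- \frac{3}{10}} = - \frac{10}{3}$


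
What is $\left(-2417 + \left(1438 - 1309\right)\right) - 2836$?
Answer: $-5124$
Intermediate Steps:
$\left(-2417 + \left(1438 - 1309\right)\right) - 2836 = \left(-2417 + 129\right) - 2836 = -2288 - 2836 = -5124$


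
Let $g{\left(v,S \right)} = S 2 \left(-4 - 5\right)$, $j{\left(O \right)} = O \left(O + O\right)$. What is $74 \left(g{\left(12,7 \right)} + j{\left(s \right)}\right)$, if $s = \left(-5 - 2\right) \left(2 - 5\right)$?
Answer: $55944$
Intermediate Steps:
$s = 21$ ($s = \left(-7\right) \left(-3\right) = 21$)
$j{\left(O \right)} = 2 O^{2}$ ($j{\left(O \right)} = O 2 O = 2 O^{2}$)
$g{\left(v,S \right)} = - 18 S$ ($g{\left(v,S \right)} = 2 S \left(-9\right) = - 18 S$)
$74 \left(g{\left(12,7 \right)} + j{\left(s \right)}\right) = 74 \left(\left(-18\right) 7 + 2 \cdot 21^{2}\right) = 74 \left(-126 + 2 \cdot 441\right) = 74 \left(-126 + 882\right) = 74 \cdot 756 = 55944$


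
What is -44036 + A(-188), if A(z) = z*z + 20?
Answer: -8672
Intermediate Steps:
A(z) = 20 + z² (A(z) = z² + 20 = 20 + z²)
-44036 + A(-188) = -44036 + (20 + (-188)²) = -44036 + (20 + 35344) = -44036 + 35364 = -8672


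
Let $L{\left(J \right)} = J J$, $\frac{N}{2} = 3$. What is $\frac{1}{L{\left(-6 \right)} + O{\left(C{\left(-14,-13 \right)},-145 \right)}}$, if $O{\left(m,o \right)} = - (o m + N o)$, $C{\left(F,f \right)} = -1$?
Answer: $\frac{1}{761} \approx 0.0013141$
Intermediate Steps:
$N = 6$ ($N = 2 \cdot 3 = 6$)
$L{\left(J \right)} = J^{2}$
$O{\left(m,o \right)} = - 6 o - m o$ ($O{\left(m,o \right)} = - (o m + 6 o) = - (m o + 6 o) = - (6 o + m o) = - 6 o - m o$)
$\frac{1}{L{\left(-6 \right)} + O{\left(C{\left(-14,-13 \right)},-145 \right)}} = \frac{1}{\left(-6\right)^{2} - - 145 \left(6 - 1\right)} = \frac{1}{36 - \left(-145\right) 5} = \frac{1}{36 + 725} = \frac{1}{761}$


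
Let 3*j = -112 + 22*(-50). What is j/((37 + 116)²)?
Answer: -404/23409 ≈ -0.017258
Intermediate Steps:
j = -404 (j = (-112 + 22*(-50))/3 = (-112 - 1100)/3 = (⅓)*(-1212) = -404)
j/((37 + 116)²) = -404/(37 + 116)² = -404/(153²) = -404/23409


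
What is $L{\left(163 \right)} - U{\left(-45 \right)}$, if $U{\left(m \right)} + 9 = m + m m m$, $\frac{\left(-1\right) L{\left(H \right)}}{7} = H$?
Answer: $90038$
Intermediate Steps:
$L{\left(H \right)} = - 7 H$
$U{\left(m \right)} = -9 + m + m^{3}$ ($U{\left(m \right)} = -9 + \left(m + m m m\right) = -9 + \left(m + m^{2} m\right) = -9 + \left(m + m^{3}\right) = -9 + m + m^{3}$)
$L{\left(163 \right)} - U{\left(-45 \right)} = \left(-7\right) 163 - \left(-9 - 45 + \left(-45\right)^{3}\right) = -1141 - \left(-9 - 45 - 91125\right) = -1141 - -91179 = -1141 + 91179 = 90038$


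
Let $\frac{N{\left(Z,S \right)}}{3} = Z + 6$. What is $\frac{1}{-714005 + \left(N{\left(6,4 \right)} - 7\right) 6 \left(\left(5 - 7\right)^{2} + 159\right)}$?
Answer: $- \frac{1}{685643} \approx -1.4585 \cdot 10^{-6}$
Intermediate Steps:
$N{\left(Z,S \right)} = 18 + 3 Z$ ($N{\left(Z,S \right)} = 3 \left(Z + 6\right) = 3 \left(6 + Z\right) = 18 + 3 Z$)
$\frac{1}{-714005 + \left(N{\left(6,4 \right)} - 7\right) 6 \left(\left(5 - 7\right)^{2} + 159\right)} = \frac{1}{-714005 + \left(\left(18 + 3 \cdot 6\right) - 7\right) 6 \left(\left(5 - 7\right)^{2} + 159\right)} = \frac{1}{-714005 + \left(\left(18 + 18\right) - 7\right) 6 \left(\left(-2\right)^{2} + 159\right)} = \frac{1}{-714005 + \left(36 - 7\right) 6 \left(4 + 159\right)} = \frac{1}{-714005 + 29 \cdot 6 \cdot 163} = \frac{1}{-714005 + 174 \cdot 163} = \frac{1}{-714005 + 28362} = \frac{1}{-685643} = - \frac{1}{685643}$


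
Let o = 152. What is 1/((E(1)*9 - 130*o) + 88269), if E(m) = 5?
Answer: 1/68554 ≈ 1.4587e-5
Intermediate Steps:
1/((E(1)*9 - 130*o) + 88269) = 1/((5*9 - 130*152) + 88269) = 1/((45 - 19760) + 88269) = 1/(-19715 + 88269) = 1/68554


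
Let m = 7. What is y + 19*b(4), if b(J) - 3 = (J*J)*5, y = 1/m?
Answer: 11040/7 ≈ 1577.1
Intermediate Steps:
y = 1/7 ≈ 0.14286
b(J) = 3 + 5*J**2 (b(J) = 3 + (J*J)*5 = 3 + J**2*5 = 3 + 5*J**2)
y + 19*b(4) = 1/7 + 19*(3 + 5*4**2) = 1/7 + 19*(3 + 5*16) = 1/7 + 19*(3 + 80) = 1/7 + 19*83 = 1/7 + 1577 = 11040/7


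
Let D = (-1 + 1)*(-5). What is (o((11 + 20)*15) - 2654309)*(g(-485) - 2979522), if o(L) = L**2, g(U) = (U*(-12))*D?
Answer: 7264324915848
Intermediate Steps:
D = 0 (D = 0*(-5) = 0)
g(U) = 0 (g(U) = (U*(-12))*0 = -12*U*0 = 0)
(o((11 + 20)*15) - 2654309)*(g(-485) - 2979522) = (((11 + 20)*15)**2 - 2654309)*(0 - 2979522) = ((31*15)**2 - 2654309)*(-2979522) = (465**2 - 2654309)*(-2979522) = (216225 - 2654309)*(-2979522) = -2438084*(-2979522) = 7264324915848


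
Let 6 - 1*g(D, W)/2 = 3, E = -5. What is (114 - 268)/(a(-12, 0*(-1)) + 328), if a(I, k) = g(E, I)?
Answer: -77/167 ≈ -0.46108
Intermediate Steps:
g(D, W) = 6 (g(D, W) = 12 - 2*3 = 12 - 6 = 6)
a(I, k) = 6
(114 - 268)/(a(-12, 0*(-1)) + 328) = (114 - 268)/(6 + 328) = -154/334 = -154*1/334 = -77/167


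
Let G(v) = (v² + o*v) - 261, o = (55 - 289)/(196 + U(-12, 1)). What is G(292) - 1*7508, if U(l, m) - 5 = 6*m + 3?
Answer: 2700937/35 ≈ 77170.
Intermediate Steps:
U(l, m) = 8 + 6*m (U(l, m) = 5 + (6*m + 3) = 5 + (3 + 6*m) = 8 + 6*m)
o = -39/35 (o = (55 - 289)/(196 + (8 + 6*1)) = -234/(196 + (8 + 6)) = -234/(196 + 14) = -234/210 = -234*1/210 = -39/35 ≈ -1.1143)
G(v) = -261 + v² - 39*v/35 (G(v) = (v² - 39*v/35) - 261 = -261 + v² - 39*v/35)
G(292) - 1*7508 = (-261 + 292² - 39/35*292) - 1*7508 = (-261 + 85264 - 11388/35) - 7508 = 2963717/35 - 7508 = 2700937/35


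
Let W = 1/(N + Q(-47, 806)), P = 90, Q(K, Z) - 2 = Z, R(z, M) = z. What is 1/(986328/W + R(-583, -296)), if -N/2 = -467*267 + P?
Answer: 1/246587917385 ≈ 4.0553e-12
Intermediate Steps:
Q(K, Z) = 2 + Z
N = 249198 (N = -2*(-467*267 + 90) = -2*(-124689 + 90) = -2*(-124599) = 249198)
W = 1/250006 (W = 1/(249198 + (2 + 806)) = 1/(249198 + 808) = 1/250006 ≈ 3.9999e-6)
1/(986328/W + R(-583, -296)) = 1/(986328/(1/250006) - 583) = 1/(986328*250006 - 583) = 1/(246587917968 - 583) = 1/246587917385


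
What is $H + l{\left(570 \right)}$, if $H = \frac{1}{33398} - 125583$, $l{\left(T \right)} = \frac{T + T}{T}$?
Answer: $- \frac{4194154237}{33398} \approx -1.2558 \cdot 10^{5}$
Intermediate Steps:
$l{\left(T \right)} = 2$ ($l{\left(T \right)} = \frac{2 T}{T} = 2$)
$H = - \frac{4194221033}{33398}$ ($H = \frac{1}{33398} - 125583 = - \frac{4194221033}{33398} \approx -1.2558 \cdot 10^{5}$)
$H + l{\left(570 \right)} = - \frac{4194221033}{33398} + 2 = - \frac{4194154237}{33398}$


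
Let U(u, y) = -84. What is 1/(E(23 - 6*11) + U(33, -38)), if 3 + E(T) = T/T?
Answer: -1/86 ≈ -0.011628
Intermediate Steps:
E(T) = -2 (E(T) = -3 + T/T = -3 + 1 = -2)
1/(E(23 - 6*11) + U(33, -38)) = 1/(-2 - 84) = 1/(-86) = -1/86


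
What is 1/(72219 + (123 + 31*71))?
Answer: 1/74543 ≈ 1.3415e-5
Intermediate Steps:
1/(72219 + (123 + 31*71)) = 1/(72219 + (123 + 2201)) = 1/(72219 + 2324) = 1/74543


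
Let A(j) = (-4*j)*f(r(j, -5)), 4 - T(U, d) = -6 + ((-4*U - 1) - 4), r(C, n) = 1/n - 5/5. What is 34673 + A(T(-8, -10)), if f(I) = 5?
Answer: 35013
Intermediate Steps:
r(C, n) = -1 + 1/n (r(C, n) = 1/n - 5*⅕ = 1/n - 1 = -1 + 1/n)
T(U, d) = 15 + 4*U (T(U, d) = 4 - (-6 + ((-4*U - 1) - 4)) = 4 - (-6 + ((-1 - 4*U) - 4)) = 4 - (-6 + (-5 - 4*U)) = 4 - (-11 - 4*U) = 4 + (11 + 4*U) = 15 + 4*U)
A(j) = -20*j (A(j) = -4*j*5 = -20*j)
34673 + A(T(-8, -10)) = 34673 - 20*(15 + 4*(-8)) = 34673 - 20*(15 - 32) = 34673 - 20*(-17) = 34673 + 340 = 35013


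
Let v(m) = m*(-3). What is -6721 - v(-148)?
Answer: -7165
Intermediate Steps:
v(m) = -3*m
-6721 - v(-148) = -6721 - (-3)*(-148) = -6721 - 1*444 = -6721 - 444 = -7165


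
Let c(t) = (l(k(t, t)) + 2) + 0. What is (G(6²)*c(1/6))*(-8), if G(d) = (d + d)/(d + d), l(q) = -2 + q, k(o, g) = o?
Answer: -4/3 ≈ -1.3333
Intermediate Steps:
G(d) = 1 (G(d) = (2*d)/((2*d)) = (2*d)*(1/(2*d)) = 1)
c(t) = t (c(t) = ((-2 + t) + 2) + 0 = t + 0 = t)
(G(6²)*c(1/6))*(-8) = (1/6)*(-8) = (1*(⅙))*(-8) = (⅙)*(-8) = -4/3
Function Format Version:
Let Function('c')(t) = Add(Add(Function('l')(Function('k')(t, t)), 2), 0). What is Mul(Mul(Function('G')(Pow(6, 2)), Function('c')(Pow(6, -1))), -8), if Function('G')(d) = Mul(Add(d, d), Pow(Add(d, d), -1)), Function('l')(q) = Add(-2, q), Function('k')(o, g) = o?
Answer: Rational(-4, 3) ≈ -1.3333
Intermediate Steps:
Function('G')(d) = 1 (Function('G')(d) = Mul(Mul(2, d), Pow(Mul(2, d), -1)) = Mul(Mul(2, d), Mul(Rational(1, 2), Pow(d, -1))) = 1)
Function('c')(t) = t (Function('c')(t) = Add(Add(Add(-2, t), 2), 0) = Add(t, 0) = t)
Mul(Mul(Function('G')(Pow(6, 2)), Function('c')(Pow(6, -1))), -8) = Mul(Mul(1, Pow(6, -1)), -8) = Mul(Mul(1, Rational(1, 6)), -8) = Mul(Rational(1, 6), -8) = Rational(-4, 3)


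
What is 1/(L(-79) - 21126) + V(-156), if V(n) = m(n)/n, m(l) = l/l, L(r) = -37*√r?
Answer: (-37*√79 + 21282*I)/(156*(-21126*I + 37*√79)) ≈ -0.0064576 + 7.3667e-7*I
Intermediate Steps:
m(l) = 1
V(n) = 1/n
1/(L(-79) - 21126) + V(-156) = 1/(-37*I*√79 - 21126) + 1/(-156) = 1/(-37*I*√79 - 21126) - 1/156 = 1/(-21126 - 37*I*√79) - 1/156 = -1/156 + 1/(-21126 - 37*I*√79)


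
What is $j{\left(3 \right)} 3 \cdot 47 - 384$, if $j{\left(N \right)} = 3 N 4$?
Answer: $4692$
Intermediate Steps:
$j{\left(N \right)} = 12 N$
$j{\left(3 \right)} 3 \cdot 47 - 384 = 12 \cdot 3 \cdot 3 \cdot 47 - 384 = 36 \cdot 141 - 384 = 5076 - 384 = 4692$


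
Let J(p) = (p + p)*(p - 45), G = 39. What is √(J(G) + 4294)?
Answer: √3826 ≈ 61.855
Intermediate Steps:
J(p) = 2*p*(-45 + p) (J(p) = (2*p)*(-45 + p) = 2*p*(-45 + p))
√(J(G) + 4294) = √(2*39*(-45 + 39) + 4294) = √(2*39*(-6) + 4294) = √(-468 + 4294) = √3826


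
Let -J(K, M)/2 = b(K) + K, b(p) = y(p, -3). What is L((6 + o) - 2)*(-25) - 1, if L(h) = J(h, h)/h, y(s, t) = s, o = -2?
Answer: 99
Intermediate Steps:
b(p) = p
J(K, M) = -4*K (J(K, M) = -2*(K + K) = -4*K)
L(h) = -4 (L(h) = (-4*h)/h = -4)
L((6 + o) - 2)*(-25) - 1 = -4*(-25) - 1 = 100 - 1 = 99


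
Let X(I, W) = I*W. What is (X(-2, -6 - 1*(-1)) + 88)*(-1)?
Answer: -98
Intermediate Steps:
(X(-2, -6 - 1*(-1)) + 88)*(-1) = (-2*(-6 - 1*(-1)) + 88)*(-1) = (-2*(-6 + 1) + 88)*(-1) = (-2*(-5) + 88)*(-1) = (10 + 88)*(-1) = 98*(-1) = -98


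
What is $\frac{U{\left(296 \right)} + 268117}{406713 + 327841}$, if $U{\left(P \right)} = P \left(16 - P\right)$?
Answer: $\frac{185237}{734554} \approx 0.25218$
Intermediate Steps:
$\frac{U{\left(296 \right)} + 268117}{406713 + 327841} = \frac{296 \left(16 - 296\right) + 268117}{406713 + 327841} = \frac{296 \left(16 - 296\right) + 268117}{734554} = \left(296 \left(-280\right) + 268117\right) \frac{1}{734554} = \left(-82880 + 268117\right) \frac{1}{734554} = 185237 \cdot \frac{1}{734554} = \frac{185237}{734554}$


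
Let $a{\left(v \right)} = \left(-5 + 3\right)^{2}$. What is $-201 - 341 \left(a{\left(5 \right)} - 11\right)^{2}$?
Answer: $-16910$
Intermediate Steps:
$a{\left(v \right)} = 4$ ($a{\left(v \right)} = \left(-2\right)^{2} = 4$)
$-201 - 341 \left(a{\left(5 \right)} - 11\right)^{2} = -201 - 341 \left(4 - 11\right)^{2} = -201 - 341 \left(-7\right)^{2} = -201 - 16709 = -16910$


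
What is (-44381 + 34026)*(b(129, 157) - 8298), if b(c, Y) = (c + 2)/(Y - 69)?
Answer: 7560113015/88 ≈ 8.5910e+7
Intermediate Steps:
b(c, Y) = (2 + c)/(-69 + Y)
(-44381 + 34026)*(b(129, 157) - 8298) = (-44381 + 34026)*((2 + 129)/(-69 + 157) - 8298) = -10355*(131/88 - 8298) = -10355*(-730093/88) = 7560113015/88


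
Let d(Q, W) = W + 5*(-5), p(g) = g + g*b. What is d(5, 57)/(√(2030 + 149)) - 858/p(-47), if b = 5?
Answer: 143/47 + 32*√2179/2179 ≈ 3.7281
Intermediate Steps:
p(g) = 6*g (p(g) = g + g*5 = g + 5*g = 6*g)
d(Q, W) = -25 + W (d(Q, W) = W - 25 = -25 + W)
d(5, 57)/(√(2030 + 149)) - 858/p(-47) = (-25 + 57)/(√(2030 + 149)) - 858/(6*(-47)) = 32/(√2179) - 858/(-282) = 32*(√2179/2179) - 858*(-1/282) = 32*√2179/2179 + 143/47 = 143/47 + 32*√2179/2179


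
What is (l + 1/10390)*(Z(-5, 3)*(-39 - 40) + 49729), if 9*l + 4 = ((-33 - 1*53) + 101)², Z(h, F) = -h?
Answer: 56640340733/46755 ≈ 1.2114e+6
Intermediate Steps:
l = 221/9 (l = -4/9 + ((-33 - 1*53) + 101)²/9 = -4/9 + ((-33 - 53) + 101)²/9 = -4/9 + (-86 + 101)²/9 = -4/9 + (⅑)*15² = -4/9 + (⅑)*225 = -4/9 + 25 = 221/9 ≈ 24.556)
(l + 1/10390)*(Z(-5, 3)*(-39 - 40) + 49729) = (221/9 + 1/10390)*((-1*(-5))*(-39 - 40) + 49729) = (221/9 + 1/10390)*(5*(-79) + 49729) = 2296199*(-395 + 49729)/93510 = (2296199/93510)*49334 = 56640340733/46755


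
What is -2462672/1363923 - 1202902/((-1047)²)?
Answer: -482252101666/166127185323 ≈ -2.9029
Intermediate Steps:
-2462672/1363923 - 1202902/((-1047)²) = -2462672*1/1363923 - 1202902/1096209 = -2462672/1363923 - 1202902*1/1096209 = -2462672/1363923 - 1202902/1096209 = -482252101666/166127185323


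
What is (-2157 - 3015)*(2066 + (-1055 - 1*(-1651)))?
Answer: -13767864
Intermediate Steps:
(-2157 - 3015)*(2066 + (-1055 - 1*(-1651))) = -5172*(2066 + (-1055 + 1651)) = -5172*(2066 + 596) = -5172*2662 = -13767864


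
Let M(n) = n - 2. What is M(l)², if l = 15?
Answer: 169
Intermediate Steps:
M(n) = -2 + n
M(l)² = (-2 + 15)² = 13² = 169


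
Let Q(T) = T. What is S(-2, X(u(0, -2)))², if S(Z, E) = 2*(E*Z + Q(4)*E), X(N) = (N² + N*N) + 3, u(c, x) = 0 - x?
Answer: 1936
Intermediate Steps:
u(c, x) = -x
X(N) = 3 + 2*N² (X(N) = (N² + N²) + 3 = 2*N² + 3 = 3 + 2*N²)
S(Z, E) = 8*E + 2*E*Z (S(Z, E) = 2*(E*Z + 4*E) = 2*(4*E + E*Z) = 8*E + 2*E*Z)
S(-2, X(u(0, -2)))² = (2*(3 + 2*(-1*(-2))²)*(4 - 2))² = (2*(3 + 2*2²)*2)² = (2*(3 + 2*4)*2)² = (2*(3 + 8)*2)² = (2*11*2)² = 44² = 1936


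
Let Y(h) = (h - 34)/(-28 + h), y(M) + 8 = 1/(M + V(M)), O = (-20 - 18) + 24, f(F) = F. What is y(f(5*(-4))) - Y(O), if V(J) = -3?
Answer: -1479/161 ≈ -9.1863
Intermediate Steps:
O = -14 (O = -38 + 24 = -14)
y(M) = -8 + 1/(-3 + M) (y(M) = -8 + 1/(M - 3) = -8 + 1/(-3 + M))
Y(h) = (-34 + h)/(-28 + h)
y(f(5*(-4))) - Y(O) = (25 - 40*(-4))/(-3 + 5*(-4)) - (-34 - 14)/(-28 - 14) = (25 - 8*(-20))/(-3 - 20) - (-48)/(-42) = (25 + 160)/(-23) - (-1)*(-48)/42 = -1/23*185 - 1*8/7 = -185/23 - 8/7 = -1479/161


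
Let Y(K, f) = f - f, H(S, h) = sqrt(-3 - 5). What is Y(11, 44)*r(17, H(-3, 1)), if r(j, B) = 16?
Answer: 0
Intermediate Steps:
H(S, h) = 2*I*sqrt(2) (H(S, h) = sqrt(-8) = 2*I*sqrt(2))
Y(K, f) = 0
Y(11, 44)*r(17, H(-3, 1)) = 0*16 = 0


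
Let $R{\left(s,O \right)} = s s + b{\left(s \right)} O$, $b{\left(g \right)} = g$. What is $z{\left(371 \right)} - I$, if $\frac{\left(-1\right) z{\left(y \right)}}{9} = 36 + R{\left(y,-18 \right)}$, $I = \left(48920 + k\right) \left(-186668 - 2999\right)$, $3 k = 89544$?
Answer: $14938511265$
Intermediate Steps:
$k = 29848$ ($k = \frac{1}{3} \cdot 89544 = 29848$)
$R{\left(s,O \right)} = s^{2} + O s$ ($R{\left(s,O \right)} = s s + s O = s^{2} + O s$)
$I = -14939690256$ ($I = \left(48920 + 29848\right) \left(-186668 - 2999\right) = 78768 \left(-189667\right) = -14939690256$)
$z{\left(y \right)} = -324 - 9 y \left(-18 + y\right)$ ($z{\left(y \right)} = - 9 \left(36 + y \left(-18 + y\right)\right) = -324 - 9 y \left(-18 + y\right)$)
$z{\left(371 \right)} - I = \left(-324 - 9 \cdot 371^{2} + 162 \cdot 371\right) - -14939690256 = \left(-324 - 1238769 + 60102\right) + 14939690256 = -1178991 + 14939690256 = 14938511265$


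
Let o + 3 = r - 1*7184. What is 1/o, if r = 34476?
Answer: 1/27289 ≈ 3.6645e-5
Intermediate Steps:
o = 27289 (o = -3 + (34476 - 1*7184) = -3 + (34476 - 7184) = -3 + 27292 = 27289)
1/o = 1/27289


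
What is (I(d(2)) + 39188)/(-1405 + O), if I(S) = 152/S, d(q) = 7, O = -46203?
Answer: -68617/83314 ≈ -0.82360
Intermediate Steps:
(I(d(2)) + 39188)/(-1405 + O) = (152/7 + 39188)/(-1405 - 46203) = (152*(⅐) + 39188)/(-47608) = (152/7 + 39188)*(-1/47608) = (274468/7)*(-1/47608) = -68617/83314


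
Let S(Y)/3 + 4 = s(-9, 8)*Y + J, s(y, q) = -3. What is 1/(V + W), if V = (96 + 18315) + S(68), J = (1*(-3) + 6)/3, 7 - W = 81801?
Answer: -1/64004 ≈ -1.5624e-5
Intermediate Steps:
W = -81794 (W = 7 - 1*81801 = 7 - 81801 = -81794)
J = 1 (J = (-3 + 6)*(1/3) = 3*(1/3) = 1)
S(Y) = -9 - 9*Y (S(Y) = -12 + 3*(-3*Y + 1) = -12 + 3*(1 - 3*Y) = -12 + (3 - 9*Y) = -9 - 9*Y)
V = 17790 (V = (96 + 18315) + (-9 - 9*68) = 18411 + (-9 - 612) = 18411 - 621 = 17790)
1/(V + W) = 1/(17790 - 81794) = 1/(-64004) = -1/64004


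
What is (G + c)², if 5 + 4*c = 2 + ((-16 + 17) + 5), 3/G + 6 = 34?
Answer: 36/49 ≈ 0.73469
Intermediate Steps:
G = 3/28 (G = 3/(-6 + 34) = 3/28 ≈ 0.10714)
c = ¾ (c = -5/4 + (2 + ((-16 + 17) + 5))/4 = -5/4 + (2 + (1 + 5))/4 = -5/4 + (2 + 6)/4 = -5/4 + (¼)*8 = -5/4 + 2 = ¾ ≈ 0.75000)
(G + c)² = (3/28 + ¾)² = (6/7)² = 36/49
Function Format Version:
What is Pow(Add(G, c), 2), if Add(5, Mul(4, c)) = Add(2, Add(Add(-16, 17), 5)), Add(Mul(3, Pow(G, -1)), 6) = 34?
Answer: Rational(36, 49) ≈ 0.73469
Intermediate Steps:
G = Rational(3, 28) (G = Mul(3, Pow(Add(-6, 34), -1)) = Mul(3, Pow(28, -1)) = Mul(3, Rational(1, 28)) = Rational(3, 28) ≈ 0.10714)
c = Rational(3, 4) (c = Add(Rational(-5, 4), Mul(Rational(1, 4), Add(2, Add(Add(-16, 17), 5)))) = Add(Rational(-5, 4), Mul(Rational(1, 4), Add(2, Add(1, 5)))) = Add(Rational(-5, 4), Mul(Rational(1, 4), Add(2, 6))) = Add(Rational(-5, 4), Mul(Rational(1, 4), 8)) = Add(Rational(-5, 4), 2) = Rational(3, 4) ≈ 0.75000)
Pow(Add(G, c), 2) = Pow(Add(Rational(3, 28), Rational(3, 4)), 2) = Pow(Rational(6, 7), 2) = Rational(36, 49)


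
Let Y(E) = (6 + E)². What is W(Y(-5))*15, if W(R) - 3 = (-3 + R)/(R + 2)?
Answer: 35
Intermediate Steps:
W(R) = 3 + (-3 + R)/(2 + R) (W(R) = 3 + (-3 + R)/(R + 2) = 3 + (-3 + R)/(2 + R))
W(Y(-5))*15 = ((3 + 4*(6 - 5)²)/(2 + (6 - 5)²))*15 = ((3 + 4*1²)/(2 + 1²))*15 = ((3 + 4*1)/(2 + 1))*15 = ((3 + 4)/3)*15 = ((⅓)*7)*15 = (7/3)*15 = 35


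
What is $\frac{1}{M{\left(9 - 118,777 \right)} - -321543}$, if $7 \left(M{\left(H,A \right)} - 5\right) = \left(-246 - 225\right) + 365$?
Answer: $\frac{7}{2250730} \approx 3.1101 \cdot 10^{-6}$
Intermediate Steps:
$M{\left(H,A \right)} = - \frac{71}{7}$ ($M{\left(H,A \right)} = 5 + \frac{\left(-246 - 225\right) + 365}{7} = 5 + \frac{-471 + 365}{7} = 5 + \frac{1}{7} \left(-106\right) = 5 - \frac{106}{7} = - \frac{71}{7}$)
$\frac{1}{M{\left(9 - 118,777 \right)} - -321543} = \frac{1}{- \frac{71}{7} - -321543} = \frac{1}{- \frac{71}{7} + 321543} = \frac{1}{\frac{2250730}{7}} = \frac{7}{2250730}$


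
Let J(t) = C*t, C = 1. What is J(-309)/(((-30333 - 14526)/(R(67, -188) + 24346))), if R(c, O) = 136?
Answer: 2521646/14953 ≈ 168.64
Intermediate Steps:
J(t) = t (J(t) = 1*t = t)
J(-309)/(((-30333 - 14526)/(R(67, -188) + 24346))) = -309*(136 + 24346)/(-30333 - 14526) = -309/((-44859/24482)) = -309/((-44859*1/24482)) = -309/(-44859/24482) = -309*(-24482/44859) = 2521646/14953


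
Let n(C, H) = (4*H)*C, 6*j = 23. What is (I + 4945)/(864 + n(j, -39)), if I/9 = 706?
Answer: 11299/266 ≈ 42.477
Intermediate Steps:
I = 6354 (I = 9*706 = 6354)
j = 23/6 (j = (1/6)*23 = 23/6 ≈ 3.8333)
n(C, H) = 4*C*H
(I + 4945)/(864 + n(j, -39)) = (6354 + 4945)/(864 + 4*(23/6)*(-39)) = 11299/(864 - 598) = 11299/266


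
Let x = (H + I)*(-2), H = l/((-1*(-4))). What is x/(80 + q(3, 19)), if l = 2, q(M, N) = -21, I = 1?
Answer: -3/59 ≈ -0.050847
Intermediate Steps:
H = ½ (H = 2/((-1*(-4))) = 2/4 = 2*(¼) = ½ ≈ 0.50000)
x = -3 (x = (½ + 1)*(-2) = (3/2)*(-2) = -3)
x/(80 + q(3, 19)) = -3/(80 - 21) = -3/59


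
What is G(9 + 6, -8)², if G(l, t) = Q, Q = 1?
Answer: 1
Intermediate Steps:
G(l, t) = 1
G(9 + 6, -8)² = 1² = 1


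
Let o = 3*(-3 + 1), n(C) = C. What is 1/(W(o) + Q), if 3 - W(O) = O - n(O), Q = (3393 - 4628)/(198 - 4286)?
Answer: 4088/13499 ≈ 0.30284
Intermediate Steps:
Q = 1235/4088 (Q = -1235/(-4088) = -1235*(-1/4088) = 1235/4088 ≈ 0.30210)
o = -6 (o = 3*(-2) = -6)
W(O) = 3 (W(O) = 3 - (O - O) = 3 - 1*0 = 3 + 0 = 3)
1/(W(o) + Q) = 1/(3 + 1235/4088) = 1/(13499/4088) = 4088/13499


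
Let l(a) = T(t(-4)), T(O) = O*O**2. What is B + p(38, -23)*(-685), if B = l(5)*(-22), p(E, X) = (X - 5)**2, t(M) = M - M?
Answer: -537040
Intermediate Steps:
t(M) = 0
T(O) = O**3
l(a) = 0 (l(a) = 0**3 = 0)
p(E, X) = (-5 + X)**2
B = 0 (B = 0*(-22) = 0)
B + p(38, -23)*(-685) = 0 + (-5 - 23)**2*(-685) = 0 + (-28)**2*(-685) = 0 + 784*(-685) = 0 - 537040 = -537040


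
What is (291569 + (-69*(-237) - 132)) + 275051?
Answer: 582841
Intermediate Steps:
(291569 + (-69*(-237) - 132)) + 275051 = (291569 + (16353 - 132)) + 275051 = (291569 + 16221) + 275051 = 307790 + 275051 = 582841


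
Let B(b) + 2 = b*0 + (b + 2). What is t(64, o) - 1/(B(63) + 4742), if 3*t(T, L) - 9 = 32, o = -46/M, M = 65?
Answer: 197002/14415 ≈ 13.666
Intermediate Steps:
B(b) = b (B(b) = -2 + (b*0 + (b + 2)) = -2 + (0 + (2 + b)) = -2 + (2 + b) = b)
o = -46/65 ≈ -0.70769
t(T, L) = 41/3 (t(T, L) = 3 + (⅓)*32 = 3 + 32/3 = 41/3)
t(64, o) - 1/(B(63) + 4742) = 41/3 - 1/(63 + 4742) = 41/3 - 1/4805 = 197002/14415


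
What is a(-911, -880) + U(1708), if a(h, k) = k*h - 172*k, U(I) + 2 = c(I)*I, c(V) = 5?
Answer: 961578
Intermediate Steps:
U(I) = -2 + 5*I
a(h, k) = -172*k + h*k (a(h, k) = h*k - 172*k = -172*k + h*k)
a(-911, -880) + U(1708) = -880*(-172 - 911) + (-2 + 5*1708) = -880*(-1083) + (-2 + 8540) = 953040 + 8538 = 961578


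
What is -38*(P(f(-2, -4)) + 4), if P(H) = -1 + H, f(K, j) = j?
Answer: 38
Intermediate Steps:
-38*(P(f(-2, -4)) + 4) = -38*((-1 - 4) + 4) = -38*(-5 + 4) = -38*(-1) = 38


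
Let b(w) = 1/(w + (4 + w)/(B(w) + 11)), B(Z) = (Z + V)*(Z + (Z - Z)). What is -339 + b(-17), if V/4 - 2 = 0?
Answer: -949703/2801 ≈ -339.06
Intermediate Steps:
V = 8 (V = 8 + 4*0 = 8 + 0 = 8)
B(Z) = Z*(8 + Z) (B(Z) = (Z + 8)*(Z + (Z - Z)) = (8 + Z)*(Z + 0) = (8 + Z)*Z = Z*(8 + Z))
b(w) = 1/(w + (4 + w)/(11 + w*(8 + w))) (b(w) = 1/(w + (4 + w)/(w*(8 + w) + 11)) = 1/(w + (4 + w)/(11 + w*(8 + w))))
-339 + b(-17) = -339 + (11 - 17*(8 - 17))/(4 + 12*(-17) + (-17)²*(8 - 17)) = -339 + (11 - 17*(-9))/(4 - 204 + 289*(-9)) = -339 + (11 + 153)/(4 - 204 - 2601) = -339 + 164/(-2801) = -339 - 1/2801*164 = -339 - 164/2801 = -949703/2801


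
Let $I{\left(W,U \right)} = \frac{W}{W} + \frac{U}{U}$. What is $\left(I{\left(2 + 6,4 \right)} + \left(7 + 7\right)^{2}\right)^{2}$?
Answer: $39204$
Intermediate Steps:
$I{\left(W,U \right)} = 2$ ($I{\left(W,U \right)} = 1 + 1 = 2$)
$\left(I{\left(2 + 6,4 \right)} + \left(7 + 7\right)^{2}\right)^{2} = \left(2 + \left(7 + 7\right)^{2}\right)^{2} = \left(2 + 14^{2}\right)^{2} = \left(2 + 196\right)^{2} = 198^{2} = 39204$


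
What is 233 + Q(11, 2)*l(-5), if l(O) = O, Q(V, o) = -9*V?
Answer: 728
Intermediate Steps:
233 + Q(11, 2)*l(-5) = 233 - 9*11*(-5) = 233 - 99*(-5) = 233 + 495 = 728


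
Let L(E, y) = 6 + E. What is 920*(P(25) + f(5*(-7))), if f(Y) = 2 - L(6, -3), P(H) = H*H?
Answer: 565800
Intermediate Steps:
P(H) = H²
f(Y) = -10 (f(Y) = 2 - (6 + 6) = 2 - 1*12 = 2 - 12 = -10)
920*(P(25) + f(5*(-7))) = 920*(25² - 10) = 920*(625 - 10) = 920*615 = 565800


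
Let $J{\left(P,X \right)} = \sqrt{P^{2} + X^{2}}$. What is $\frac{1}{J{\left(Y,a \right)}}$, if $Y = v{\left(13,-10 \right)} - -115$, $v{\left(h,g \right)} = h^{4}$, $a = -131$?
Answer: $\frac{\sqrt{2845433}}{48372361} \approx 3.4872 \cdot 10^{-5}$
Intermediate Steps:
$Y = 28676$ ($Y = 13^{4} - -115 = 28561 + 115 = 28676$)
$\frac{1}{J{\left(Y,a \right)}} = \frac{1}{\sqrt{28676^{2} + \left(-131\right)^{2}}} = \frac{1}{\sqrt{822312976 + 17161}} = \frac{1}{\sqrt{822330137}} = \frac{1}{17 \sqrt{2845433}} = \frac{\sqrt{2845433}}{48372361}$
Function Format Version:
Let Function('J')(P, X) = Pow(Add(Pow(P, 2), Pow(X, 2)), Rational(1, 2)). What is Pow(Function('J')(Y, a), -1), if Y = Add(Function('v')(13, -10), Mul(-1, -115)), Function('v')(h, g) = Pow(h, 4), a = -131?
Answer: Mul(Rational(1, 48372361), Pow(2845433, Rational(1, 2))) ≈ 3.4872e-5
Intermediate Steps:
Y = 28676 (Y = Add(Pow(13, 4), Mul(-1, -115)) = Add(28561, 115) = 28676)
Pow(Function('J')(Y, a), -1) = Pow(Pow(Add(Pow(28676, 2), Pow(-131, 2)), Rational(1, 2)), -1) = Pow(Pow(Add(822312976, 17161), Rational(1, 2)), -1) = Pow(Pow(822330137, Rational(1, 2)), -1) = Pow(Mul(17, Pow(2845433, Rational(1, 2))), -1) = Mul(Rational(1, 48372361), Pow(2845433, Rational(1, 2)))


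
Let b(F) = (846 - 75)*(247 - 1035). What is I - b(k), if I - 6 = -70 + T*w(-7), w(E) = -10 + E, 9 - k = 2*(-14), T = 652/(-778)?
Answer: 236316818/389 ≈ 6.0750e+5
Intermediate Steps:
T = -326/389 (T = 652*(-1/778) = -326/389 ≈ -0.83805)
k = 37 (k = 9 - 2*(-14) = 9 - 1*(-28) = 9 + 28 = 37)
I = -19354/389 (I = 6 + (-70 - 326*(-10 - 7)/389) = 6 + (-70 - 326/389*(-17)) = 6 + (-70 + 5542/389) = 6 - 21688/389 = -19354/389 ≈ -49.753)
b(F) = -607548 (b(F) = 771*(-788) = -607548)
I - b(k) = -19354/389 - 1*(-607548) = -19354/389 + 607548 = 236316818/389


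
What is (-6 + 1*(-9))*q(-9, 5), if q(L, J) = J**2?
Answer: -375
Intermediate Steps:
(-6 + 1*(-9))*q(-9, 5) = (-6 + 1*(-9))*5**2 = (-6 - 9)*25 = -15*25 = -375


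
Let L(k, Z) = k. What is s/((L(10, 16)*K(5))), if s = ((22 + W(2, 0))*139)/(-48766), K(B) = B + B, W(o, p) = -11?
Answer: -1529/4876600 ≈ -0.00031354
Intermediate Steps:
K(B) = 2*B
s = -1529/48766 (s = ((22 - 11)*139)/(-48766) = (11*139)*(-1/48766) = 1529*(-1/48766) = -1529/48766 ≈ -0.031354)
s/((L(10, 16)*K(5))) = -1529/(48766*(10*(2*5))) = -1529/(48766*(10*10)) = -1529/48766/100 = -1529/48766*1/100 = -1529/4876600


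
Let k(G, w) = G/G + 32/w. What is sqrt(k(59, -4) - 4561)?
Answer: 2*I*sqrt(1142) ≈ 67.587*I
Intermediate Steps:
k(G, w) = 1 + 32/w
sqrt(k(59, -4) - 4561) = sqrt((32 - 4)/(-4) - 4561) = sqrt(-1/4*28 - 4561) = sqrt(-7 - 4561) = sqrt(-4568) = 2*I*sqrt(1142)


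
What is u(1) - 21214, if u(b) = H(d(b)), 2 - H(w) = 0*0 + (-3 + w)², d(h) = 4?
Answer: -21213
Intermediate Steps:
H(w) = 2 - (-3 + w)² (H(w) = 2 - (0*0 + (-3 + w)²) = 2 - (0 + (-3 + w)²) = 2 - (-3 + w)²)
u(b) = 1 (u(b) = 2 - (-3 + 4)² = 2 - 1*1² = 2 - 1*1 = 2 - 1 = 1)
u(1) - 21214 = 1 - 21214 = -21213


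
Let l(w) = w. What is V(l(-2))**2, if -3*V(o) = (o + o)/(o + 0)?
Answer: 4/9 ≈ 0.44444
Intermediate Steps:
V(o) = -2/3 (V(o) = -(o + o)/(3*(o + 0)) = -2*o/(3*o) = -1/3*2 = -2/3)
V(l(-2))**2 = (-2/3)**2 = 4/9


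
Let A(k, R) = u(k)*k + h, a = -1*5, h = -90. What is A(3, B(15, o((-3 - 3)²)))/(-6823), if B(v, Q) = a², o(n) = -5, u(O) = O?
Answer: 81/6823 ≈ 0.011872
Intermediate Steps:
a = -5
B(v, Q) = 25 (B(v, Q) = (-5)² = 25)
A(k, R) = -90 + k² (A(k, R) = k*k - 90 = k² - 90 = -90 + k²)
A(3, B(15, o((-3 - 3)²)))/(-6823) = (-90 + 3²)/(-6823) = (-90 + 9)*(-1/6823) = -81*(-1/6823) = 81/6823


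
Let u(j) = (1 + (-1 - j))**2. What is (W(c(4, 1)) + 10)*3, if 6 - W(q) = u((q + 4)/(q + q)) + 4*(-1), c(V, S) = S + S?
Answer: 213/4 ≈ 53.250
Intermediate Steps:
c(V, S) = 2*S
u(j) = j**2 (u(j) = (-j)**2 = j**2)
W(q) = 10 - (4 + q)**2/(4*q**2) (W(q) = 6 - (((q + 4)/(q + q))**2 + 4*(-1)) = 6 - (((4 + q)/((2*q)))**2 - 4) = 6 - (((4 + q)*(1/(2*q)))**2 - 4) = 6 - (((4 + q)/(2*q))**2 - 4) = 6 - ((4 + q)**2/(4*q**2) - 4) = 6 - (-4 + (4 + q)**2/(4*q**2)) = 6 + (4 - (4 + q)**2/(4*q**2)) = 10 - (4 + q)**2/(4*q**2))
(W(c(4, 1)) + 10)*3 = ((10 - (4 + 2*1)**2/(4*(2*1)**2)) + 10)*3 = ((10 - 1/4*(4 + 2)**2/2**2) + 10)*3 = ((10 - 1/4*1/4*6**2) + 10)*3 = ((10 - 1/4*1/4*36) + 10)*3 = ((10 - 9/4) + 10)*3 = (31/4 + 10)*3 = (71/4)*3 = 213/4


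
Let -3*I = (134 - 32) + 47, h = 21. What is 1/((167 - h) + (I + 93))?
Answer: 3/568 ≈ 0.0052817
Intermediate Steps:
I = -149/3 (I = -((134 - 32) + 47)/3 = -(102 + 47)/3 = -1/3*149 = -149/3 ≈ -49.667)
1/((167 - h) + (I + 93)) = 1/((167 - 1*21) + (-149/3 + 93)) = 1/((167 - 21) + 130/3) = 1/(146 + 130/3) = 1/(568/3) = 3/568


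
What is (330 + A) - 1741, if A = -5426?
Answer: -6837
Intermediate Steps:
(330 + A) - 1741 = (330 - 5426) - 1741 = -5096 - 1741 = -6837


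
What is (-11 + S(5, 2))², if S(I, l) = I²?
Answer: 196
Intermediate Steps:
(-11 + S(5, 2))² = (-11 + 5²)² = (-11 + 25)² = 14² = 196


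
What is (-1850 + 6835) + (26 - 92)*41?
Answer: 2279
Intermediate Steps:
(-1850 + 6835) + (26 - 92)*41 = 4985 - 66*41 = 4985 - 2706 = 2279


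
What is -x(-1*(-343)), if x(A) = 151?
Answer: -151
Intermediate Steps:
-x(-1*(-343)) = -1*151 = -151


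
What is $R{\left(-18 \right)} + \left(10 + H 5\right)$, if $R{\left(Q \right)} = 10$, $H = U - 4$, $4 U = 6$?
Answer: $\frac{15}{2} \approx 7.5$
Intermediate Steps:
$U = \frac{3}{2}$ ($U = \frac{1}{4} \cdot 6 = \frac{3}{2} \approx 1.5$)
$H = - \frac{5}{2}$ ($H = \frac{3}{2} - 4 = - \frac{5}{2} \approx -2.5$)
$R{\left(-18 \right)} + \left(10 + H 5\right) = 10 + \left(10 - \frac{25}{2}\right) = 10 - \frac{5}{2} = \frac{15}{2}$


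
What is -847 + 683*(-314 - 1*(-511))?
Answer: 133704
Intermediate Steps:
-847 + 683*(-314 - 1*(-511)) = -847 + 683*(-314 + 511) = -847 + 683*197 = -847 + 134551 = 133704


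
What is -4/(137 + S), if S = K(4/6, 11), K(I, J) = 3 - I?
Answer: -6/209 ≈ -0.028708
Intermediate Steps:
S = 7/3 (S = 3 - 4/6 = 3 - 1*2/3 = 3 - 2/3 = 7/3 ≈ 2.3333)
-4/(137 + S) = -4/(137 + 7/3) = -4/(418/3) = (3/418)*(-4) = -6/209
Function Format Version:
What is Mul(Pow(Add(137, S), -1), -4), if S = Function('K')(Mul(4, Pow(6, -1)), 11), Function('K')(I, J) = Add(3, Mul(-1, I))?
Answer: Rational(-6, 209) ≈ -0.028708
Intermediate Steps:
S = Rational(7, 3) (S = Add(3, Mul(-1, Mul(4, Pow(6, -1)))) = Add(3, Mul(-1, Mul(4, Rational(1, 6)))) = Add(3, Mul(-1, Rational(2, 3))) = Add(3, Rational(-2, 3)) = Rational(7, 3) ≈ 2.3333)
Mul(Pow(Add(137, S), -1), -4) = Mul(Pow(Add(137, Rational(7, 3)), -1), -4) = Mul(Pow(Rational(418, 3), -1), -4) = Mul(Rational(3, 418), -4) = Rational(-6, 209)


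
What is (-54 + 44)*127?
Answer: -1270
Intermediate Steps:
(-54 + 44)*127 = -10*127 = -1270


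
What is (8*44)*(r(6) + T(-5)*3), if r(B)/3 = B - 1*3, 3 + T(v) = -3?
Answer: -3168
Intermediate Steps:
T(v) = -6 (T(v) = -3 - 3 = -6)
r(B) = -9 + 3*B (r(B) = 3*(B - 1*3) = 3*(B - 3) = 3*(-3 + B) = -9 + 3*B)
(8*44)*(r(6) + T(-5)*3) = (8*44)*((-9 + 3*6) - 6*3) = 352*((-9 + 18) - 18) = 352*(9 - 18) = 352*(-9) = -3168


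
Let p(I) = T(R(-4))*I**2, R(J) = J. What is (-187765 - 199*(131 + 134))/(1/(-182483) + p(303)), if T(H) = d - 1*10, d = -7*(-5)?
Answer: -21943580750/209419771837 ≈ -0.10478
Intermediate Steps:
d = 35
T(H) = 25 (T(H) = 35 - 1*10 = 35 - 10 = 25)
p(I) = 25*I**2
(-187765 - 199*(131 + 134))/(1/(-182483) + p(303)) = (-187765 - 199*(131 + 134))/(1/(-182483) + 25*303**2) = (-187765 - 199*265)/(-1/182483 + 25*91809) = (-187765 - 52735)/(-1/182483 + 2295225) = -240500/418839543674/182483 = -240500*182483/418839543674 = -21943580750/209419771837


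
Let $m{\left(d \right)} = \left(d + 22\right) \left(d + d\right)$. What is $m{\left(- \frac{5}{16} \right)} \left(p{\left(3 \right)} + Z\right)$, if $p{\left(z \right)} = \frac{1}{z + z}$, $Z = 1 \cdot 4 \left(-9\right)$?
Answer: $\frac{373025}{768} \approx 485.71$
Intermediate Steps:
$Z = -36$ ($Z = 1 \left(-36\right) = -36$)
$m{\left(d \right)} = 2 d \left(22 + d\right)$ ($m{\left(d \right)} = \left(22 + d\right) 2 d = 2 d \left(22 + d\right)$)
$p{\left(z \right)} = \frac{1}{2 z}$
$m{\left(- \frac{5}{16} \right)} \left(p{\left(3 \right)} + Z\right) = 2 \left(- \frac{5}{16}\right) \left(22 - \frac{5}{16}\right) \left(\frac{1}{2 \cdot 3} - 36\right) = 2 \left(\left(-5\right) \frac{1}{16}\right) \left(22 - \frac{5}{16}\right) \left(\frac{1}{2} \cdot \frac{1}{3} - 36\right) = 2 \left(- \frac{5}{16}\right) \left(22 - \frac{5}{16}\right) \left(\frac{1}{6} - 36\right) = 2 \left(- \frac{5}{16}\right) \frac{347}{16} \left(- \frac{215}{6}\right) = \left(- \frac{1735}{128}\right) \left(- \frac{215}{6}\right) = \frac{373025}{768}$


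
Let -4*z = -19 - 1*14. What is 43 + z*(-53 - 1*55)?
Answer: -848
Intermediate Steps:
z = 33/4 (z = -(-19 - 1*14)/4 = -(-19 - 14)/4 = -¼*(-33) = 33/4 ≈ 8.2500)
43 + z*(-53 - 1*55) = 43 + 33*(-53 - 1*55)/4 = 43 + 33*(-53 - 55)/4 = 43 + (33/4)*(-108) = 43 - 891 = -848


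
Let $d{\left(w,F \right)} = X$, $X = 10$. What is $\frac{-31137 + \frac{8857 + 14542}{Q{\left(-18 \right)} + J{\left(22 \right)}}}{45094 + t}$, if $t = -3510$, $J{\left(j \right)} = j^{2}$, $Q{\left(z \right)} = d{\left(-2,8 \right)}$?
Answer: $- \frac{15358279}{20542496} \approx -0.74763$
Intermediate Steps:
$d{\left(w,F \right)} = 10$
$Q{\left(z \right)} = 10$
$\frac{-31137 + \frac{8857 + 14542}{Q{\left(-18 \right)} + J{\left(22 \right)}}}{45094 + t} = \frac{-31137 + \frac{8857 + 14542}{10 + 22^{2}}}{45094 - 3510} = \frac{-31137 + \frac{23399}{10 + 484}}{41584} = \left(-31137 + \frac{23399}{494}\right) \frac{1}{41584} = \left(- \frac{15358279}{494}\right) \frac{1}{41584} = - \frac{15358279}{20542496}$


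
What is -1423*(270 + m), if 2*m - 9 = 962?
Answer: -2150153/2 ≈ -1.0751e+6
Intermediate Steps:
m = 971/2 (m = 9/2 + (1/2)*962 = 9/2 + 481 = 971/2 ≈ 485.50)
-1423*(270 + m) = -1423*(270 + 971/2) = -1423*1511/2 = -2150153/2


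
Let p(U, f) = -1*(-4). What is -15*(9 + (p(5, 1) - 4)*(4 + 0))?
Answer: -135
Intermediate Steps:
p(U, f) = 4
-15*(9 + (p(5, 1) - 4)*(4 + 0)) = -15*(9 + (4 - 4)*(4 + 0)) = -15*(9 + 0*4) = -15*(9 + 0) = -15*9 = -135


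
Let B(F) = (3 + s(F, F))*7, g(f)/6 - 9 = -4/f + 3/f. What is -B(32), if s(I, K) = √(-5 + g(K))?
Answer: -21 - 7*√781/4 ≈ -69.906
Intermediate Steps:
g(f) = 54 - 6/f (g(f) = 54 + 6*(-4/f + 3/f) = 54 + 6*(-1/f) = 54 - 6/f)
s(I, K) = √(49 - 6/K) (s(I, K) = √(-5 + (54 - 6/K)) = √(49 - 6/K))
B(F) = 21 + 7*√(49 - 6/F) (B(F) = (3 + √(49 - 6/F))*7 = 21 + 7*√(49 - 6/F))
-B(32) = -(21 + 7*√(49 - 6/32)) = -(21 + 7*√(49 - 6*1/32)) = -(21 + 7*√(49 - 3/16)) = -(21 + 7*√(781/16)) = -(21 + 7*(√781/4)) = -(21 + 7*√781/4) = -21 - 7*√781/4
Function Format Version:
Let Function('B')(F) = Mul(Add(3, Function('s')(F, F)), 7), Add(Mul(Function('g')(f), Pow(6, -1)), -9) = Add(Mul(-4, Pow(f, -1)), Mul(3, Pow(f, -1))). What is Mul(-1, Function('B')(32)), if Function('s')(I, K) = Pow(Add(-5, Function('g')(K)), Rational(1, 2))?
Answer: Add(-21, Mul(Rational(-7, 4), Pow(781, Rational(1, 2)))) ≈ -69.906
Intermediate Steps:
Function('g')(f) = Add(54, Mul(-6, Pow(f, -1))) (Function('g')(f) = Add(54, Mul(6, Add(Mul(-4, Pow(f, -1)), Mul(3, Pow(f, -1))))) = Add(54, Mul(6, Mul(-1, Pow(f, -1)))) = Add(54, Mul(-6, Pow(f, -1))))
Function('s')(I, K) = Pow(Add(49, Mul(-6, Pow(K, -1))), Rational(1, 2)) (Function('s')(I, K) = Pow(Add(-5, Add(54, Mul(-6, Pow(K, -1)))), Rational(1, 2)) = Pow(Add(49, Mul(-6, Pow(K, -1))), Rational(1, 2)))
Function('B')(F) = Add(21, Mul(7, Pow(Add(49, Mul(-6, Pow(F, -1))), Rational(1, 2)))) (Function('B')(F) = Mul(Add(3, Pow(Add(49, Mul(-6, Pow(F, -1))), Rational(1, 2))), 7) = Add(21, Mul(7, Pow(Add(49, Mul(-6, Pow(F, -1))), Rational(1, 2)))))
Mul(-1, Function('B')(32)) = Mul(-1, Add(21, Mul(7, Pow(Add(49, Mul(-6, Pow(32, -1))), Rational(1, 2))))) = Mul(-1, Add(21, Mul(7, Pow(Add(49, Mul(-6, Rational(1, 32))), Rational(1, 2))))) = Mul(-1, Add(21, Mul(7, Pow(Add(49, Rational(-3, 16)), Rational(1, 2))))) = Mul(-1, Add(21, Mul(7, Pow(Rational(781, 16), Rational(1, 2))))) = Mul(-1, Add(21, Mul(7, Mul(Rational(1, 4), Pow(781, Rational(1, 2)))))) = Mul(-1, Add(21, Mul(Rational(7, 4), Pow(781, Rational(1, 2))))) = Add(-21, Mul(Rational(-7, 4), Pow(781, Rational(1, 2))))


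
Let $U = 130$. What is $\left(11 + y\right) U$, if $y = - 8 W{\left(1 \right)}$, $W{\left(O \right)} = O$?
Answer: $390$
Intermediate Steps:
$y = -8$ ($y = \left(-8\right) 1 = -8$)
$\left(11 + y\right) U = \left(11 - 8\right) 130 = 3 \cdot 130 = 390$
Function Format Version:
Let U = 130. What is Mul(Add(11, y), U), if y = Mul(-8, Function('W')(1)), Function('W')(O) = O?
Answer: 390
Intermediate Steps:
y = -8 (y = Mul(-8, 1) = -8)
Mul(Add(11, y), U) = Mul(Add(11, -8), 130) = Mul(3, 130) = 390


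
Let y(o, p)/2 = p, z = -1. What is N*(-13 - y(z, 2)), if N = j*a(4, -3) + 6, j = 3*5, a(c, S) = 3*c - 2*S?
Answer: -4692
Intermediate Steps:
y(o, p) = 2*p
a(c, S) = -2*S + 3*c
j = 15
N = 276 (N = 15*(-2*(-3) + 3*4) + 6 = 15*(6 + 12) + 6 = 15*18 + 6 = 270 + 6 = 276)
N*(-13 - y(z, 2)) = 276*(-13 - 2*2) = 276*(-13 - 1*4) = 276*(-13 - 4) = 276*(-17) = -4692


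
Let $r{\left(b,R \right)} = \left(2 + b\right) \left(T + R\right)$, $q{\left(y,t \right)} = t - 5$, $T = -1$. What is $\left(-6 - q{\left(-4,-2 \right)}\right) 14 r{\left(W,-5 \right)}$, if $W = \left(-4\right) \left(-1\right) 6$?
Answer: $-2184$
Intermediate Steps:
$q{\left(y,t \right)} = -5 + t$
$W = 24$ ($W = 4 \cdot 6 = 24$)
$r{\left(b,R \right)} = \left(-1 + R\right) \left(2 + b\right)$ ($r{\left(b,R \right)} = \left(2 + b\right) \left(-1 + R\right) = \left(-1 + R\right) \left(2 + b\right)$)
$\left(-6 - q{\left(-4,-2 \right)}\right) 14 r{\left(W,-5 \right)} = \left(-6 - \left(-5 - 2\right)\right) 14 \left(-2 - 24 + 2 \left(-5\right) - 120\right) = \left(-6 - -7\right) 14 \left(-2 - 24 - 10 - 120\right) = \left(-6 + 7\right) 14 \left(-156\right) = 1 \cdot 14 \left(-156\right) = 14 \left(-156\right) = -2184$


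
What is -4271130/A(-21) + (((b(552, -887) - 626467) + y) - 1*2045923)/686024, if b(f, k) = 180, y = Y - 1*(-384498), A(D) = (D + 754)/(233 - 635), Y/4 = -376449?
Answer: 294474122395219/125713898 ≈ 2.3424e+6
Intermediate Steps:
Y = -1505796 (Y = 4*(-376449) = -1505796)
A(D) = -377/201 - D/402 (A(D) = (754 + D)/(-402) = (754 + D)*(-1/402) = -377/201 - D/402)
y = -1121298 (y = -1505796 - 1*(-384498) = -1505796 + 384498 = -1121298)
-4271130/A(-21) + (((b(552, -887) - 626467) + y) - 1*2045923)/686024 = -4271130/(-377/201 - 1/402*(-21)) + (((180 - 626467) - 1121298) - 1*2045923)/686024 = -4271130/(-377/201 + 7/134) + ((-626287 - 1121298) - 2045923)*(1/686024) = -4271130/(-733/402) + (-1747585 - 2045923)*(1/686024) = -4271130*(-402/733) - 3793508*1/686024 = 1716994260/733 - 948377/171506 = 294474122395219/125713898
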